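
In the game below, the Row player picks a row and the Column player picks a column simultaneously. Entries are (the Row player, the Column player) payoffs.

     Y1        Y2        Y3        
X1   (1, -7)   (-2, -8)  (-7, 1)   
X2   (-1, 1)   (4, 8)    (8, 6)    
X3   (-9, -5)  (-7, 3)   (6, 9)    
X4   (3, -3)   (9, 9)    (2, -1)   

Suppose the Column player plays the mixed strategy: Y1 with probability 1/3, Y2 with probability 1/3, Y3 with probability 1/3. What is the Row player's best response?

X4

Compute the Row player's expected payoff from each pure strategy against the given mix.
X1: (1/3)·1 + (1/3)·(-2) + (1/3)·(-7) = -8/3
X2: (1/3)·(-1) + (1/3)·4 + (1/3)·8 = 11/3
X3: (1/3)·(-9) + (1/3)·(-7) + (1/3)·6 = -10/3
X4: (1/3)·3 + (1/3)·9 + (1/3)·2 = 14/3
Highest expected payoff is 14/3, from X4.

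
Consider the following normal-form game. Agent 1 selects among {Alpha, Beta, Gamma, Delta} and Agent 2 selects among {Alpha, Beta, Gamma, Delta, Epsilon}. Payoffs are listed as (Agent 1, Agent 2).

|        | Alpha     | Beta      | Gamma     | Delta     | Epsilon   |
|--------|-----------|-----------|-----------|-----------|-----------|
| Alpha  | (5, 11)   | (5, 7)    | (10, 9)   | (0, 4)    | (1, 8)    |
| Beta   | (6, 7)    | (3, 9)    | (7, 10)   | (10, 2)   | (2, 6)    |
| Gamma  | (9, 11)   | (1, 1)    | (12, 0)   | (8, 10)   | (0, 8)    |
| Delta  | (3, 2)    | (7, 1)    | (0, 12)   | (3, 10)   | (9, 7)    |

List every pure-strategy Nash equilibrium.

(Gamma, Alpha)

Check mutual best responses: a cell is a NE iff neither player can gain by unilaterally deviating.
Agent 1's best responses — vs Alpha: Gamma (payoff 9); vs Beta: Delta (payoff 7); vs Gamma: Gamma (payoff 12); vs Delta: Beta (payoff 10); vs Epsilon: Delta (payoff 9).
Agent 2's best responses — vs Alpha: Alpha (payoff 11); vs Beta: Gamma (payoff 10); vs Gamma: Alpha (payoff 11); vs Delta: Gamma (payoff 12).
The only mutual best response is (Gamma, Alpha); neither player gains by switching there.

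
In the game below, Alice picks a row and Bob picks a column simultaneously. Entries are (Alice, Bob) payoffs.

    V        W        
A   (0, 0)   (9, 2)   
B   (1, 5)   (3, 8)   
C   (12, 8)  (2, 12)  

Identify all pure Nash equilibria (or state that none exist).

Find each player's best response to every opponent strategy; NE are the intersections.
Alice's best responses — vs V: C (payoff 12); vs W: A (payoff 9).
Bob's best responses — vs A: W (payoff 2); vs B: W (payoff 8); vs C: W (payoff 12).
The only mutual best response is (A, W); neither player gains by switching there.

(A, W)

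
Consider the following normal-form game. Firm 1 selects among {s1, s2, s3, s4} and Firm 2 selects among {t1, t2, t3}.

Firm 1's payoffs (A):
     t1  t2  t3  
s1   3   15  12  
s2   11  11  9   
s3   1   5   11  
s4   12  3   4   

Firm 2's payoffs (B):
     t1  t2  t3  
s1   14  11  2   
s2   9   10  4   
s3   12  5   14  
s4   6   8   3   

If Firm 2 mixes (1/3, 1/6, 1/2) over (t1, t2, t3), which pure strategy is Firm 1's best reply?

Firm 1's best reply maximizes expected payoff against the mix.
s1: (1/3)·3 + (1/6)·15 + (1/2)·12 = 19/2
s2: (1/3)·11 + (1/6)·11 + (1/2)·9 = 10
s3: (1/3)·1 + (1/6)·5 + (1/2)·11 = 20/3
s4: (1/3)·12 + (1/6)·3 + (1/2)·4 = 13/2
Highest expected payoff is 10, from s2.

s2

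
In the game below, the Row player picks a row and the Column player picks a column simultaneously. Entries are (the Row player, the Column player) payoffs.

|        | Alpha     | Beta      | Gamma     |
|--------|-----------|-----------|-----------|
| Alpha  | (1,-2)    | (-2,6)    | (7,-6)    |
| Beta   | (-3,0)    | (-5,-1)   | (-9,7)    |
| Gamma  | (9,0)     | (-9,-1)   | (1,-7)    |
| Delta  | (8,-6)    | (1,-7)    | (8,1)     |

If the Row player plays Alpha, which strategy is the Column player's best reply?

With the Row player fixed at Alpha, the Column player's payoffs are: Alpha → -2, Beta → 6, Gamma → -6.
The maximum is 6, achieved by Beta.

Beta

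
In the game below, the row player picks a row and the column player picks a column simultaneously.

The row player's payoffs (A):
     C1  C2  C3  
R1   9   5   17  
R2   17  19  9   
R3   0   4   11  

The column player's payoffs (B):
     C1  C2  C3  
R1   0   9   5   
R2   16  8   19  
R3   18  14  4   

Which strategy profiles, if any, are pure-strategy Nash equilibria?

None

A profile is a Nash equilibrium when each player is best-responding to the other.
The row player's best responses — vs C1: R2 (payoff 17); vs C2: R2 (payoff 19); vs C3: R1 (payoff 17).
The column player's best responses — vs R1: C2 (payoff 9); vs R2: C3 (payoff 19); vs R3: C1 (payoff 18).
No cell has both players best-responding. For instance, the row player's best reply to C2 is R2, but against R2 the column player prefers C3 over C2.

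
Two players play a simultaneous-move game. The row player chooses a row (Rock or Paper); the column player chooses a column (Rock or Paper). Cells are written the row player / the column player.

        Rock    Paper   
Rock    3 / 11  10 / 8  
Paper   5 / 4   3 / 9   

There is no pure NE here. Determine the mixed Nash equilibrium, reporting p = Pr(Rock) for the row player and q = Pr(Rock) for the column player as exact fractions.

p = 5/8, q = 7/9

In a mixed NE each player is indifferent between their pure strategies, so the opponent's mix sets the indifference.
The column player indifferent between Rock and Paper: p·11 + (1−p)·4 = p·8 + (1−p)·9 ⟹ 4 + 7p = 9 + (-1)p ⟹ p = 5/8.
The row player indifferent between Rock and Paper: q·3 + (1−q)·10 = q·5 + (1−q)·3 ⟹ 10 + (-7)q = 3 + 2q ⟹ q = 7/9.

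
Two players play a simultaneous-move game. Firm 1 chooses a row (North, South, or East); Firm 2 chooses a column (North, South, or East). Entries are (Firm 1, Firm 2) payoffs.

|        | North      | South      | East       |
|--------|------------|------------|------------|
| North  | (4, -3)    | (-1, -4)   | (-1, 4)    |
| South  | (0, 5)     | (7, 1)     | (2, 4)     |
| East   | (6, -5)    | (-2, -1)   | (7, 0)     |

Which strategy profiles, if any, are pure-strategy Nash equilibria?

(East, East)

A profile is a Nash equilibrium when each player is best-responding to the other.
Firm 1's best responses — vs North: East (payoff 6); vs South: South (payoff 7); vs East: East (payoff 7).
Firm 2's best responses — vs North: East (payoff 4); vs South: North (payoff 5); vs East: East (payoff 0).
The only mutual best response is (East, East); neither player gains by switching there.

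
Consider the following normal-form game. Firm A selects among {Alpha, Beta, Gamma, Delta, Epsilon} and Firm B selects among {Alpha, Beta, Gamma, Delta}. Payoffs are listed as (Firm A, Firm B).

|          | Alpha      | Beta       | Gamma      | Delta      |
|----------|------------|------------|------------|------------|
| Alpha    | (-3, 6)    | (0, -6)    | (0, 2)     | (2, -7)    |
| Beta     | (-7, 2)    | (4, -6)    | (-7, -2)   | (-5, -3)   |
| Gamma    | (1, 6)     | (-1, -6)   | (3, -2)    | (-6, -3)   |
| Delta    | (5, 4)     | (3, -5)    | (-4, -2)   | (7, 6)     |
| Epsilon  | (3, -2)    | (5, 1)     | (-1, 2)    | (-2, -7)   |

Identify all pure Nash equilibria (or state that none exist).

Find each player's best response to every opponent strategy; NE are the intersections.
Firm A's best responses — vs Alpha: Delta (payoff 5); vs Beta: Epsilon (payoff 5); vs Gamma: Gamma (payoff 3); vs Delta: Delta (payoff 7).
Firm B's best responses — vs Alpha: Alpha (payoff 6); vs Beta: Alpha (payoff 2); vs Gamma: Alpha (payoff 6); vs Delta: Delta (payoff 6); vs Epsilon: Gamma (payoff 2).
The only mutual best response is (Delta, Delta); neither player gains by switching there.

(Delta, Delta)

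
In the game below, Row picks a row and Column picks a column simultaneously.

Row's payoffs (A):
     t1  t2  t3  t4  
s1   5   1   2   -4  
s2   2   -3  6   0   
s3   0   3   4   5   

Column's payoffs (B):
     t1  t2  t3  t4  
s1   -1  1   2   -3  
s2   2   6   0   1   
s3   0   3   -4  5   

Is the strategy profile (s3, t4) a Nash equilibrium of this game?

Holding Column at t4: Row gets 5 from s3, versus -4 from s1, 0 from s2. No profitable deviation for Row.
Holding Row at s3: Column gets 5 from t4, versus 0 from t1, 3 from t2, -4 from t3. No profitable deviation for Column either.

Yes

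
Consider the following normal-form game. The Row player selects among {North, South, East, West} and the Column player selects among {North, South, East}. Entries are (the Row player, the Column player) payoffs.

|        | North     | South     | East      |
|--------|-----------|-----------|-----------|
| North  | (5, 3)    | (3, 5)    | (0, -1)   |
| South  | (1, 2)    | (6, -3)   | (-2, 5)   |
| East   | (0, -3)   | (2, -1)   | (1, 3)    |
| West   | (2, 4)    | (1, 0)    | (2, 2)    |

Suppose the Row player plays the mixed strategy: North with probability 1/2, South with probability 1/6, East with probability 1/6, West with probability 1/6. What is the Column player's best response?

North

The Column player's best reply maximizes expected payoff against the mix.
North: (1/2)·3 + (1/6)·2 + (1/6)·(-3) + (1/6)·4 = 2
South: (1/2)·5 + (1/6)·(-3) + (1/6)·(-1) + (1/6)·0 = 11/6
East: (1/2)·(-1) + (1/6)·5 + (1/6)·3 + (1/6)·2 = 7/6
Highest expected payoff is 2, from North.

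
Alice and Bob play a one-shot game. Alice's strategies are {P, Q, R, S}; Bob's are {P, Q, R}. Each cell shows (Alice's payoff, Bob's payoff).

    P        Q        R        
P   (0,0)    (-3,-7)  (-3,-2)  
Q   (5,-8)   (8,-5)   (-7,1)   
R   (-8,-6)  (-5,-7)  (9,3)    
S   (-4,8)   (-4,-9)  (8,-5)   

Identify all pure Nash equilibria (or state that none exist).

A profile is a Nash equilibrium when each player is best-responding to the other.
Alice's best responses — vs P: Q (payoff 5); vs Q: Q (payoff 8); vs R: R (payoff 9).
Bob's best responses — vs P: P (payoff 0); vs Q: R (payoff 1); vs R: R (payoff 3); vs S: P (payoff 8).
The only mutual best response is (R, R); neither player gains by switching there.

(R, R)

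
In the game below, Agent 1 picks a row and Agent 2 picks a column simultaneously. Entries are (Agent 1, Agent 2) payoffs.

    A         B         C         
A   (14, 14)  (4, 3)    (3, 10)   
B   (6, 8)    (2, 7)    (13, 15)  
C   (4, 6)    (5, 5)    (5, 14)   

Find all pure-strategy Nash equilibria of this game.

(A, A) and (B, C)

Find each player's best response to every opponent strategy; NE are the intersections.
Agent 1's best responses — vs A: A (payoff 14); vs B: C (payoff 5); vs C: B (payoff 13).
Agent 2's best responses — vs A: A (payoff 14); vs B: C (payoff 15); vs C: C (payoff 14).
Mutual best responses occur at (A, A) and (B, C); at each, neither player gains by switching.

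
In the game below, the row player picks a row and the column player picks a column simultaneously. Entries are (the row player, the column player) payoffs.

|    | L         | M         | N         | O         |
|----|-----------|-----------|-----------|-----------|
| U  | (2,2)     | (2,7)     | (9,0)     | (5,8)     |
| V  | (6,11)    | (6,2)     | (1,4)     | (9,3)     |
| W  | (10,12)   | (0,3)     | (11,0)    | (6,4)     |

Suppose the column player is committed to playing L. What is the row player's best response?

With the column player fixed at L, the row player's payoffs are: U → 2, V → 6, W → 10.
The maximum is 10, achieved by W.

W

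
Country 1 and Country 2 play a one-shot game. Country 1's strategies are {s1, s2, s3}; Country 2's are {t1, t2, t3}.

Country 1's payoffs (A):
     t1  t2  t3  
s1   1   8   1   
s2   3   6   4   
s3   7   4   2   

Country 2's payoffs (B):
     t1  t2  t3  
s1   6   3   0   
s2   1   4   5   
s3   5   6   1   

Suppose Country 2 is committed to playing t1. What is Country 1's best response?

With Country 2 fixed at t1, Country 1's payoffs are: s1 → 1, s2 → 3, s3 → 7.
The maximum is 7, achieved by s3.

s3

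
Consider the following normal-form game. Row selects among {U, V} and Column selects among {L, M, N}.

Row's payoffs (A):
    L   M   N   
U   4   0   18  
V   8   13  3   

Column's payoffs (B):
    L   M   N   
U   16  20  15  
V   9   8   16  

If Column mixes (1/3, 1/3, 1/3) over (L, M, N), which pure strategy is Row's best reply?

V

Compute Row's expected payoff from each pure strategy against the given mix.
U: (1/3)·4 + (1/3)·0 + (1/3)·18 = 22/3
V: (1/3)·8 + (1/3)·13 + (1/3)·3 = 8
Highest expected payoff is 8, from V.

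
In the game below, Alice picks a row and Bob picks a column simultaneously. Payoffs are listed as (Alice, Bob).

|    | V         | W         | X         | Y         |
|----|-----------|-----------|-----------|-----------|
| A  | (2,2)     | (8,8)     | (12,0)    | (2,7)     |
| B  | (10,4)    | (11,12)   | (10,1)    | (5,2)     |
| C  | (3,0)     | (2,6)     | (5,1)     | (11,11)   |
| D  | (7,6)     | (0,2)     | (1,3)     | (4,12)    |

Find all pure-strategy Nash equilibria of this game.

(B, W) and (C, Y)

Check mutual best responses: a cell is a NE iff neither player can gain by unilaterally deviating.
Alice's best responses — vs V: B (payoff 10); vs W: B (payoff 11); vs X: A (payoff 12); vs Y: C (payoff 11).
Bob's best responses — vs A: W (payoff 8); vs B: W (payoff 12); vs C: Y (payoff 11); vs D: Y (payoff 12).
Mutual best responses occur at (B, W) and (C, Y); at each, neither player gains by switching.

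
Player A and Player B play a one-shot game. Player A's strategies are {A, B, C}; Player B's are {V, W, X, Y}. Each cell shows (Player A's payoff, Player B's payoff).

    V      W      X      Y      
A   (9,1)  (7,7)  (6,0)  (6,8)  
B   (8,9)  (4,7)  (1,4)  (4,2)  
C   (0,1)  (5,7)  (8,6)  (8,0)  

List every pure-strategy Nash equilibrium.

Find each player's best response to every opponent strategy; NE are the intersections.
Player A's best responses — vs V: A (payoff 9); vs W: A (payoff 7); vs X: C (payoff 8); vs Y: C (payoff 8).
Player B's best responses — vs A: Y (payoff 8); vs B: V (payoff 9); vs C: W (payoff 7).
No cell has both players best-responding. For instance, Player A's best reply to Y is C, but against C Player B prefers W over Y.

No pure-strategy Nash equilibrium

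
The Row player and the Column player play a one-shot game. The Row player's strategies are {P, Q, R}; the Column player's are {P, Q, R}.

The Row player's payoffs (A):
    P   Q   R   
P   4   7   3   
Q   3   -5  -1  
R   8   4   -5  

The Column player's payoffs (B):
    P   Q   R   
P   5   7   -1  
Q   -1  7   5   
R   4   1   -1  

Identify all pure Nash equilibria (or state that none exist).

A profile is a Nash equilibrium when each player is best-responding to the other.
The Row player's best responses — vs P: R (payoff 8); vs Q: P (payoff 7); vs R: P (payoff 3).
The Column player's best responses — vs P: Q (payoff 7); vs Q: Q (payoff 7); vs R: P (payoff 4).
Mutual best responses occur at (P, Q) and (R, P); at each, neither player gains by switching.

(P, Q) and (R, P)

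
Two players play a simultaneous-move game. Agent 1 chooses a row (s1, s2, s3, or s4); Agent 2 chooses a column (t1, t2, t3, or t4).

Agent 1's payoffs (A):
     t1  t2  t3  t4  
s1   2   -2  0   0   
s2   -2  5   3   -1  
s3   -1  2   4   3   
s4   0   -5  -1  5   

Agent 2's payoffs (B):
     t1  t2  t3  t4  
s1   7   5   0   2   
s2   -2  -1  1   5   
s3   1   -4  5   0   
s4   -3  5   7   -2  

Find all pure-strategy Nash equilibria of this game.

(s1, t1) and (s3, t3)

A profile is a Nash equilibrium when each player is best-responding to the other.
Agent 1's best responses — vs t1: s1 (payoff 2); vs t2: s2 (payoff 5); vs t3: s3 (payoff 4); vs t4: s4 (payoff 5).
Agent 2's best responses — vs s1: t1 (payoff 7); vs s2: t4 (payoff 5); vs s3: t3 (payoff 5); vs s4: t3 (payoff 7).
Mutual best responses occur at (s1, t1) and (s3, t3); at each, neither player gains by switching.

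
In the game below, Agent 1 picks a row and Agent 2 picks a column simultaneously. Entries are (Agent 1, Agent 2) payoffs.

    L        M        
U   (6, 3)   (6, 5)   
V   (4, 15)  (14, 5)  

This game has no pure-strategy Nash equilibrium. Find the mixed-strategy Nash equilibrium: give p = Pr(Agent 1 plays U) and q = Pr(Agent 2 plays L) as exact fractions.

Each player's mixing probability is pinned down by making the *other* player indifferent.
Agent 2 indifferent between L and M: p·3 + (1−p)·15 = p·5 + (1−p)·5 ⟹ 15 + (-12)p = 5 + 0p ⟹ p = 5/6.
Agent 1 indifferent between U and V: q·6 + (1−q)·6 = q·4 + (1−q)·14 ⟹ 6 + 0q = 14 + (-10)q ⟹ q = 4/5.

p = 5/6, q = 4/5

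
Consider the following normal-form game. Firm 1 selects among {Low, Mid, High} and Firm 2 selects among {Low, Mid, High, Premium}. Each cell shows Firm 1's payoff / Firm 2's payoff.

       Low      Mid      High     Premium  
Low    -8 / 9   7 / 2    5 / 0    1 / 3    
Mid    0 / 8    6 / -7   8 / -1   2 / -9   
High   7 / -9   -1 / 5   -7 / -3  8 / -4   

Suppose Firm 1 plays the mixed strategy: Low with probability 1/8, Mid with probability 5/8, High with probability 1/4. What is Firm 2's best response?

Low

Compute Firm 2's expected payoff from each pure strategy against the given mix.
Low: (1/8)·9 + (5/8)·8 + (1/4)·(-9) = 31/8
Mid: (1/8)·2 + (5/8)·(-7) + (1/4)·5 = -23/8
High: (1/8)·0 + (5/8)·(-1) + (1/4)·(-3) = -11/8
Premium: (1/8)·3 + (5/8)·(-9) + (1/4)·(-4) = -25/4
Highest expected payoff is 31/8, from Low.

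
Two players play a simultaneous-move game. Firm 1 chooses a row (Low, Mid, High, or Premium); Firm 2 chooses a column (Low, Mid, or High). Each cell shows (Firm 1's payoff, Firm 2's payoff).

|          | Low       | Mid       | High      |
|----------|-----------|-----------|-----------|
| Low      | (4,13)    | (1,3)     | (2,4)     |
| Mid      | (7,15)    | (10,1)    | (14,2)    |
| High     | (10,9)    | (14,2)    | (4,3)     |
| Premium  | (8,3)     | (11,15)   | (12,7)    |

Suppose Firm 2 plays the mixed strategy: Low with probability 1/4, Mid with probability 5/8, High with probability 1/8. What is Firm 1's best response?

Compute Firm 1's expected payoff from each pure strategy against the given mix.
Low: (1/4)·4 + (5/8)·1 + (1/8)·2 = 15/8
Mid: (1/4)·7 + (5/8)·10 + (1/8)·14 = 39/4
High: (1/4)·10 + (5/8)·14 + (1/8)·4 = 47/4
Premium: (1/4)·8 + (5/8)·11 + (1/8)·12 = 83/8
Highest expected payoff is 47/4, from High.

High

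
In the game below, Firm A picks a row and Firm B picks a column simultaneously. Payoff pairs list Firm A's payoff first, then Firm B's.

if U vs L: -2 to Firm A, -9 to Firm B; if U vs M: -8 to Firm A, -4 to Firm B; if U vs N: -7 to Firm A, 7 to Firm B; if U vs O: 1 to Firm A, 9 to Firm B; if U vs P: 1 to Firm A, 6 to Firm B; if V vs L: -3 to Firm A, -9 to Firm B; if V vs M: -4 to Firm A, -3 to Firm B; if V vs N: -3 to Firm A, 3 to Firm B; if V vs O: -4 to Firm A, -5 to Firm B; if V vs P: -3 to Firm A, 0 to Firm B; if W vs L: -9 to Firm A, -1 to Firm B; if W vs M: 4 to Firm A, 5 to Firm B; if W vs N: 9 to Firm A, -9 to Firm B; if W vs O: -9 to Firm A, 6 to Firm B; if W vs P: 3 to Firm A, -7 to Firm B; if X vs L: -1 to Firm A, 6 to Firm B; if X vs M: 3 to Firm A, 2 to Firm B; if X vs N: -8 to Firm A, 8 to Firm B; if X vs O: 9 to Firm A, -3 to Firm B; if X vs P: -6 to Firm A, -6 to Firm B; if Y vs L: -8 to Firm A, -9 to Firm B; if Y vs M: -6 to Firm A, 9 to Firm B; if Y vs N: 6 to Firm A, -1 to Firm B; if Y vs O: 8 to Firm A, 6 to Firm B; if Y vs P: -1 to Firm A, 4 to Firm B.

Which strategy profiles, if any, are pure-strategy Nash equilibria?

No pure-strategy Nash equilibrium

Check mutual best responses: a cell is a NE iff neither player can gain by unilaterally deviating.
Firm A's best responses — vs L: X (payoff -1); vs M: W (payoff 4); vs N: W (payoff 9); vs O: X (payoff 9); vs P: W (payoff 3).
Firm B's best responses — vs U: O (payoff 9); vs V: N (payoff 3); vs W: O (payoff 6); vs X: N (payoff 8); vs Y: M (payoff 9).
No cell has both players best-responding. For instance, Firm A's best reply to N is W, but against W Firm B prefers O over N.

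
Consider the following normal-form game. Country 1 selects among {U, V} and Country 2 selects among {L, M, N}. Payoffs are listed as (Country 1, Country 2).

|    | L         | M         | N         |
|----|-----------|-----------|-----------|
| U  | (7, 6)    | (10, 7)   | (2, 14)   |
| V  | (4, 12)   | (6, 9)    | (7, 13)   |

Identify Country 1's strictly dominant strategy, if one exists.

A strategy is strictly dominant if it gives Country 1 a strictly higher payoff than every other strategy, against every choice by the opponent.
U is not dominant: against N, V gives 7 > 2.
V is not dominant: against L, U gives 7 > 4.
No single strategy is best against every opponent action.

None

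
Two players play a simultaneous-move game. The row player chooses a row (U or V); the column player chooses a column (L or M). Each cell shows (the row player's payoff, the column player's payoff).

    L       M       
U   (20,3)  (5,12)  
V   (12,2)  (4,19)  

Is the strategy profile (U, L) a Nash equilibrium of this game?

Holding the column player at L: the row player gets 20 from U, versus 12 from V. No profitable deviation for the row player.
Holding the row player at U: the column player gets 3 from L but could get 12 by switching to M. The column player has a profitable deviation.

No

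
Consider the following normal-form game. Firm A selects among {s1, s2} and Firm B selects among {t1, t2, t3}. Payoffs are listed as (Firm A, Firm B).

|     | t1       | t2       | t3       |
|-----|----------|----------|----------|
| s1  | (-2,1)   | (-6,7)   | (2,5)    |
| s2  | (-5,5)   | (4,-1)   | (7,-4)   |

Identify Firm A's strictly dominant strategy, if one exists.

No strictly dominant strategy

A strategy is strictly dominant if it gives Firm A a strictly higher payoff than every other strategy, against every choice by the opponent.
s1 is not dominant: against t2, s2 gives 4 > -6.
s2 is not dominant: against t1, s1 gives -2 > -5.
No single strategy is best against every opponent action.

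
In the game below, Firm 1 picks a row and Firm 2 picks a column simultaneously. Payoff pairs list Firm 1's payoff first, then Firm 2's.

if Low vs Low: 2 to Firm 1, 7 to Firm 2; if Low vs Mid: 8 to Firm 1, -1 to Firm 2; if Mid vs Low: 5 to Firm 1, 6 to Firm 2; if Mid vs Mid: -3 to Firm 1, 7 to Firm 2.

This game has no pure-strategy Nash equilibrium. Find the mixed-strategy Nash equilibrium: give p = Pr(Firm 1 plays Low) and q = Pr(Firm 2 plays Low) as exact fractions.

p = 1/9, q = 11/14

Each player's mixing probability is pinned down by making the *other* player indifferent.
Firm 2 indifferent between Low and Mid: p·7 + (1−p)·6 = p·(-1) + (1−p)·7 ⟹ 6 + 1p = 7 + (-8)p ⟹ p = 1/9.
Firm 1 indifferent between Low and Mid: q·2 + (1−q)·8 = q·5 + (1−q)·(-3) ⟹ 8 + (-6)q = (-3) + 8q ⟹ q = 11/14.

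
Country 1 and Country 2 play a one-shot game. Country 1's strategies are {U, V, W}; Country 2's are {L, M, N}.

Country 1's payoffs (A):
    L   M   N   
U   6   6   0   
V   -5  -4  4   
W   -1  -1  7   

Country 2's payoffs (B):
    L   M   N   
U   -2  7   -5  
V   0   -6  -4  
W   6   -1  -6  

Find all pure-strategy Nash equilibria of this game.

Find each player's best response to every opponent strategy; NE are the intersections.
Country 1's best responses — vs L: U (payoff 6); vs M: U (payoff 6); vs N: W (payoff 7).
Country 2's best responses — vs U: M (payoff 7); vs V: L (payoff 0); vs W: L (payoff 6).
The only mutual best response is (U, M); neither player gains by switching there.

(U, M)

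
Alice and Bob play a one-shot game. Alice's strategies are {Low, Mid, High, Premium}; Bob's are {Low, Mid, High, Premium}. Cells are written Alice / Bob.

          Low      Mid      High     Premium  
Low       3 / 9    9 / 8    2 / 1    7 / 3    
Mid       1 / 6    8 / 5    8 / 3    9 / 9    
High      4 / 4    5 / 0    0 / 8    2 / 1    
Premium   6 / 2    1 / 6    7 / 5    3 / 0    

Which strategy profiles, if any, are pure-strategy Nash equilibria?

Check mutual best responses: a cell is a NE iff neither player can gain by unilaterally deviating.
Alice's best responses — vs Low: Premium (payoff 6); vs Mid: Low (payoff 9); vs High: Mid (payoff 8); vs Premium: Mid (payoff 9).
Bob's best responses — vs Low: Low (payoff 9); vs Mid: Premium (payoff 9); vs High: High (payoff 8); vs Premium: Mid (payoff 6).
The only mutual best response is (Mid, Premium); neither player gains by switching there.

(Mid, Premium)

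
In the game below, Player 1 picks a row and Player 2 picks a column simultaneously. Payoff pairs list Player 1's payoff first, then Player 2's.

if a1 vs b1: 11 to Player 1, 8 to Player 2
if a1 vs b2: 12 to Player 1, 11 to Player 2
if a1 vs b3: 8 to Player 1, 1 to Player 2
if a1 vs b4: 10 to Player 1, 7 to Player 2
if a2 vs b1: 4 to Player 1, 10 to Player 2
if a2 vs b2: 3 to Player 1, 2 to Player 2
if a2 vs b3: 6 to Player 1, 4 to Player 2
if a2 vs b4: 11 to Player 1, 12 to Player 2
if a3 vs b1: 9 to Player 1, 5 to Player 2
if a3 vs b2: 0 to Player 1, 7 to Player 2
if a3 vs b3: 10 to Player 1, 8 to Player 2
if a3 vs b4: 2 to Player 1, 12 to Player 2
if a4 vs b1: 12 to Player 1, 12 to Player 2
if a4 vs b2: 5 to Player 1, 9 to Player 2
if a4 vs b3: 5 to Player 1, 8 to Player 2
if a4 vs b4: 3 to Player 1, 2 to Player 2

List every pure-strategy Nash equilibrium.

(a1, b2), (a2, b4), and (a4, b1)

A profile is a Nash equilibrium when each player is best-responding to the other.
Player 1's best responses — vs b1: a4 (payoff 12); vs b2: a1 (payoff 12); vs b3: a3 (payoff 10); vs b4: a2 (payoff 11).
Player 2's best responses — vs a1: b2 (payoff 11); vs a2: b4 (payoff 12); vs a3: b4 (payoff 12); vs a4: b1 (payoff 12).
Mutual best responses occur at (a1, b2), (a2, b4), and (a4, b1); at each, neither player gains by switching.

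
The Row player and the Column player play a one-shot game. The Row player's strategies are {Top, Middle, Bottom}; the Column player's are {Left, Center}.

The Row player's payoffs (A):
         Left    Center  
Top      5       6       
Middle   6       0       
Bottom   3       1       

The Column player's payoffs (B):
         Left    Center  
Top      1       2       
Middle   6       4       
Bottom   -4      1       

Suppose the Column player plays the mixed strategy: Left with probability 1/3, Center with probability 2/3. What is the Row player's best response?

Top

The Row player's best reply maximizes expected payoff against the mix.
Top: (1/3)·5 + (2/3)·6 = 17/3
Middle: (1/3)·6 + (2/3)·0 = 2
Bottom: (1/3)·3 + (2/3)·1 = 5/3
Highest expected payoff is 17/3, from Top.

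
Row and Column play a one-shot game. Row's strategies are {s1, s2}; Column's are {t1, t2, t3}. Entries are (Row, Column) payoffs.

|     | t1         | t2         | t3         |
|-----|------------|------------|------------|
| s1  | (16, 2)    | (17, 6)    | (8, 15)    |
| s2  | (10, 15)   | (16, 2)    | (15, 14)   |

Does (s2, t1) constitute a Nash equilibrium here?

Holding Column at t1: Row gets 10 from s2 but could get 16 by switching to s1. Row has a profitable deviation.

No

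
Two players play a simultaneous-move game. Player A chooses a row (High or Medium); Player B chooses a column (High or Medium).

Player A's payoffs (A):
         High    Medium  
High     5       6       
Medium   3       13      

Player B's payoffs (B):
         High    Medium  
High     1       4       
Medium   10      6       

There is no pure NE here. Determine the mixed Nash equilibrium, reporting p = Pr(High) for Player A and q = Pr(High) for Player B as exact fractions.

p = 4/7, q = 7/9

In a mixed NE each player is indifferent between their pure strategies, so the opponent's mix sets the indifference.
Player B indifferent between High and Medium: p·1 + (1−p)·10 = p·4 + (1−p)·6 ⟹ 10 + (-9)p = 6 + (-2)p ⟹ p = 4/7.
Player A indifferent between High and Medium: q·5 + (1−q)·6 = q·3 + (1−q)·13 ⟹ 6 + (-1)q = 13 + (-10)q ⟹ q = 7/9.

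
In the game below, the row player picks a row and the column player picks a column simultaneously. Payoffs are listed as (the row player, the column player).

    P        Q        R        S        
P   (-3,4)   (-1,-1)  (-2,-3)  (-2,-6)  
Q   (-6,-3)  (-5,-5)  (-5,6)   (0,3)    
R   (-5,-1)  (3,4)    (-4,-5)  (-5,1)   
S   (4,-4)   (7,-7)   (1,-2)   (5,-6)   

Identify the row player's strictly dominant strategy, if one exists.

S

A strategy is strictly dominant if it gives the row player a strictly higher payoff than every other strategy, against every choice by the opponent.
S strictly dominates: vs P: 4 > each of {-3, -6, -5}; vs Q: 7 > each of {-1, -5, 3}; vs R: 1 > each of {-2, -5, -4}; vs S: 5 > each of {-2, 0, -5}.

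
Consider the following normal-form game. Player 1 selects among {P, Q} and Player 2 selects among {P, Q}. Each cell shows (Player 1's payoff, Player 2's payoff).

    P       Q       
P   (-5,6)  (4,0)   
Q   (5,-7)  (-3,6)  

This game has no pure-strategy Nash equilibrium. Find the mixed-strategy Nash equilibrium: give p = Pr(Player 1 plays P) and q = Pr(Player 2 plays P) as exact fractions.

p = 13/19, q = 7/17

In a mixed NE each player is indifferent between their pure strategies, so the opponent's mix sets the indifference.
Player 2 indifferent between P and Q: p·6 + (1−p)·(-7) = p·0 + (1−p)·6 ⟹ (-7) + 13p = 6 + (-6)p ⟹ p = 13/19.
Player 1 indifferent between P and Q: q·(-5) + (1−q)·4 = q·5 + (1−q)·(-3) ⟹ 4 + (-9)q = (-3) + 8q ⟹ q = 7/17.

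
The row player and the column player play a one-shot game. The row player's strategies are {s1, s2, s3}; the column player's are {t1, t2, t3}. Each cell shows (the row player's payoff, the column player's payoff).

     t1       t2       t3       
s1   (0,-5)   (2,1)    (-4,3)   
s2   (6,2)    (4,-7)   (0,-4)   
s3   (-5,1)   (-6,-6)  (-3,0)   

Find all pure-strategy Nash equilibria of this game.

A profile is a Nash equilibrium when each player is best-responding to the other.
The row player's best responses — vs t1: s2 (payoff 6); vs t2: s2 (payoff 4); vs t3: s2 (payoff 0).
The column player's best responses — vs s1: t3 (payoff 3); vs s2: t1 (payoff 2); vs s3: t1 (payoff 1).
The only mutual best response is (s2, t1); neither player gains by switching there.

(s2, t1)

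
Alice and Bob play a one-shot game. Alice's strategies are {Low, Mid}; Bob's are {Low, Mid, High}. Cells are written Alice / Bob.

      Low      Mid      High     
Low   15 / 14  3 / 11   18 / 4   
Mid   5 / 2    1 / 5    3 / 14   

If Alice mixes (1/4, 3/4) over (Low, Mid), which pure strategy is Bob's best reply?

High

Bob's best reply maximizes expected payoff against the mix.
Low: (1/4)·14 + (3/4)·2 = 5
Mid: (1/4)·11 + (3/4)·5 = 13/2
High: (1/4)·4 + (3/4)·14 = 23/2
Highest expected payoff is 23/2, from High.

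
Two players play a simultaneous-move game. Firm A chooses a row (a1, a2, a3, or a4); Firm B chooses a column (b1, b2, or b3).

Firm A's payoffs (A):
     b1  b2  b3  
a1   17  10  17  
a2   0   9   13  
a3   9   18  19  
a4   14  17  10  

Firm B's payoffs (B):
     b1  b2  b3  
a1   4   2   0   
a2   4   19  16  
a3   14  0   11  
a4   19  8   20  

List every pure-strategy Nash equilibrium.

Check mutual best responses: a cell is a NE iff neither player can gain by unilaterally deviating.
Firm A's best responses — vs b1: a1 (payoff 17); vs b2: a3 (payoff 18); vs b3: a3 (payoff 19).
Firm B's best responses — vs a1: b1 (payoff 4); vs a2: b2 (payoff 19); vs a3: b1 (payoff 14); vs a4: b3 (payoff 20).
The only mutual best response is (a1, b1); neither player gains by switching there.

(a1, b1)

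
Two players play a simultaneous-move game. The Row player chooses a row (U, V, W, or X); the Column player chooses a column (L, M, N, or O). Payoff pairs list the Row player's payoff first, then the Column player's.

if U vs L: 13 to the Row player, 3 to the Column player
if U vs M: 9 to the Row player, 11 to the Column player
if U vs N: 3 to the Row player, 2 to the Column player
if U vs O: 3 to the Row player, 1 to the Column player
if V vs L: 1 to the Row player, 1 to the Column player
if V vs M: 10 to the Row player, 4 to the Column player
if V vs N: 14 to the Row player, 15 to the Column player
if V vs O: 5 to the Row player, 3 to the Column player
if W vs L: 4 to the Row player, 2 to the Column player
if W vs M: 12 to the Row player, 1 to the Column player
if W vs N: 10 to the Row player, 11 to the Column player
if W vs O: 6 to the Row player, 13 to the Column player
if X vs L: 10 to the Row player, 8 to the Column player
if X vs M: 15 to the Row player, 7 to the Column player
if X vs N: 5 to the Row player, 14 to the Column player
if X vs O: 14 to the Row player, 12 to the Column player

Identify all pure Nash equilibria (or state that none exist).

Find each player's best response to every opponent strategy; NE are the intersections.
The Row player's best responses — vs L: U (payoff 13); vs M: X (payoff 15); vs N: V (payoff 14); vs O: X (payoff 14).
The Column player's best responses — vs U: M (payoff 11); vs V: N (payoff 15); vs W: O (payoff 13); vs X: N (payoff 14).
The only mutual best response is (V, N); neither player gains by switching there.

(V, N)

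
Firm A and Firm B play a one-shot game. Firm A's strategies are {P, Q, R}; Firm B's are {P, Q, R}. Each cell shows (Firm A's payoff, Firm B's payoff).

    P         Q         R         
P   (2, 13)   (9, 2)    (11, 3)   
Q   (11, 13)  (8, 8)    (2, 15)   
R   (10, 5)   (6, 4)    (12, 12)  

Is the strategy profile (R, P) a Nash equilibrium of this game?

No

Holding Firm B at P: Firm A gets 10 from R but could get 11 by switching to Q. Firm A has a profitable deviation.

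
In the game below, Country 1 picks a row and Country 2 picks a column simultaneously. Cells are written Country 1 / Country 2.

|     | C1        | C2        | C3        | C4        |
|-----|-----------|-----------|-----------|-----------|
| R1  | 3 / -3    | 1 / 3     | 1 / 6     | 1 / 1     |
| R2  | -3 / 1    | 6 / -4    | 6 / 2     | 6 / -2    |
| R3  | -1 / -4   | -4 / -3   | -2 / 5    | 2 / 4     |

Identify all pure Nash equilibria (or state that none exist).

Find each player's best response to every opponent strategy; NE are the intersections.
Country 1's best responses — vs C1: R1 (payoff 3); vs C2: R2 (payoff 6); vs C3: R2 (payoff 6); vs C4: R2 (payoff 6).
Country 2's best responses — vs R1: C3 (payoff 6); vs R2: C3 (payoff 2); vs R3: C3 (payoff 5).
The only mutual best response is (R2, C3); neither player gains by switching there.

(R2, C3)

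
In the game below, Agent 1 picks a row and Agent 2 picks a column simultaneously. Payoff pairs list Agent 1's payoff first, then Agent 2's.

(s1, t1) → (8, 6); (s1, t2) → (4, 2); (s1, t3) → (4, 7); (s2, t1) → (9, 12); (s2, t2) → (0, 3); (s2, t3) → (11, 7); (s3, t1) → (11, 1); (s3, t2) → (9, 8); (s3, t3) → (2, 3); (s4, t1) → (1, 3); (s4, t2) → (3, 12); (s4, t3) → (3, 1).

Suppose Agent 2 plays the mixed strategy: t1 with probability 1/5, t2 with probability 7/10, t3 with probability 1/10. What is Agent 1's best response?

s3

Agent 1's best reply maximizes expected payoff against the mix.
s1: (1/5)·8 + (7/10)·4 + (1/10)·4 = 24/5
s2: (1/5)·9 + (7/10)·0 + (1/10)·11 = 29/10
s3: (1/5)·11 + (7/10)·9 + (1/10)·2 = 87/10
s4: (1/5)·1 + (7/10)·3 + (1/10)·3 = 13/5
Highest expected payoff is 87/10, from s3.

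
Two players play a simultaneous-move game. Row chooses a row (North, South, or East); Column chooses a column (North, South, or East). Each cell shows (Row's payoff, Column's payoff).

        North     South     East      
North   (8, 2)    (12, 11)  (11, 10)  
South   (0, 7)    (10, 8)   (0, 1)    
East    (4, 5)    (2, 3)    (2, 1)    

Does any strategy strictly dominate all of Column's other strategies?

No strictly dominant strategy

Check whether one of Column's strategies beats all alternatives regardless of what the opponent does.
North is not dominant: against North, South gives 11 > 2.
South is not dominant: against East, North gives 5 > 3.
East is not dominant: against North, South gives 11 > 10.
No single strategy is best against every opponent action.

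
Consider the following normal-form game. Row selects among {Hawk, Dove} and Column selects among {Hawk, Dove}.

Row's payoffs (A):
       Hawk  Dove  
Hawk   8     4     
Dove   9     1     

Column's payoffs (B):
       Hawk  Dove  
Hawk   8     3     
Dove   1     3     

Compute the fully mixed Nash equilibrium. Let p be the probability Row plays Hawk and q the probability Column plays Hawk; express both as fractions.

p = 2/7, q = 3/4

In a mixed NE each player is indifferent between their pure strategies, so the opponent's mix sets the indifference.
Column indifferent between Hawk and Dove: p·8 + (1−p)·1 = p·3 + (1−p)·3 ⟹ 1 + 7p = 3 + 0p ⟹ p = 2/7.
Row indifferent between Hawk and Dove: q·8 + (1−q)·4 = q·9 + (1−q)·1 ⟹ 4 + 4q = 1 + 8q ⟹ q = 3/4.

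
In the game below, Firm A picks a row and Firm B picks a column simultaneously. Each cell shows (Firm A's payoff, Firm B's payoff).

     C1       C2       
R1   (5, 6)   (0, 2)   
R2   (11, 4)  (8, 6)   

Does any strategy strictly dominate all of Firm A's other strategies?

A strategy is strictly dominant if it gives Firm A a strictly higher payoff than every other strategy, against every choice by the opponent.
R2 strictly dominates: vs C1: 11 > 5; vs C2: 8 > 0.

R2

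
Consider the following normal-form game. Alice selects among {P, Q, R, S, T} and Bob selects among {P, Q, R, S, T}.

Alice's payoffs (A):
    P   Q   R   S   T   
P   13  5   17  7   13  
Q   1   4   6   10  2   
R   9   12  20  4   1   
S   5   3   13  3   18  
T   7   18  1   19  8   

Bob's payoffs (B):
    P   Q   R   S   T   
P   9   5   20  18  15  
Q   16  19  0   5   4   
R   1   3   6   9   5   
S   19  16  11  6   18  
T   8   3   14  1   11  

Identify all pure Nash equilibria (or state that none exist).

None

Check mutual best responses: a cell is a NE iff neither player can gain by unilaterally deviating.
Alice's best responses — vs P: P (payoff 13); vs Q: T (payoff 18); vs R: R (payoff 20); vs S: T (payoff 19); vs T: S (payoff 18).
Bob's best responses — vs P: R (payoff 20); vs Q: Q (payoff 19); vs R: S (payoff 9); vs S: P (payoff 19); vs T: R (payoff 14).
No cell has both players best-responding. For instance, Alice's best reply to R is R, but against R Bob prefers S over R.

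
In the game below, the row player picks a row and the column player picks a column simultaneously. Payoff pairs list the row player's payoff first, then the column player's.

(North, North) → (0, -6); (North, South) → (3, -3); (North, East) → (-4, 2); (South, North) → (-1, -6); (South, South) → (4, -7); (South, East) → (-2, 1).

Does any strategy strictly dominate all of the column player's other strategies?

A strategy is strictly dominant if it gives the column player a strictly higher payoff than every other strategy, against every choice by the opponent.
East strictly dominates: vs North: 2 > each of {-6, -3}; vs South: 1 > each of {-6, -7}.

East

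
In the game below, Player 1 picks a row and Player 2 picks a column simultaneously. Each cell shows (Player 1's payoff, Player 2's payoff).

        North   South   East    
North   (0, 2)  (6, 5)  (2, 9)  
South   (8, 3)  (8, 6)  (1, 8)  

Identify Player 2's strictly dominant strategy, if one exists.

Check whether one of Player 2's strategies beats all alternatives regardless of what the opponent does.
East strictly dominates: vs North: 9 > each of {2, 5}; vs South: 8 > each of {3, 6}.

East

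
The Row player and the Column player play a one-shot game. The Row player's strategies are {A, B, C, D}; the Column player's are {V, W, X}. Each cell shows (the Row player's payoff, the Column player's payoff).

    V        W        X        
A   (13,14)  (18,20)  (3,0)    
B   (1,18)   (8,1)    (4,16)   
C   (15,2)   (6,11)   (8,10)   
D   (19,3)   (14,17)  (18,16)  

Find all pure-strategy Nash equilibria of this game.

A profile is a Nash equilibrium when each player is best-responding to the other.
The Row player's best responses — vs V: D (payoff 19); vs W: A (payoff 18); vs X: D (payoff 18).
The Column player's best responses — vs A: W (payoff 20); vs B: V (payoff 18); vs C: W (payoff 11); vs D: W (payoff 17).
The only mutual best response is (A, W); neither player gains by switching there.

(A, W)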